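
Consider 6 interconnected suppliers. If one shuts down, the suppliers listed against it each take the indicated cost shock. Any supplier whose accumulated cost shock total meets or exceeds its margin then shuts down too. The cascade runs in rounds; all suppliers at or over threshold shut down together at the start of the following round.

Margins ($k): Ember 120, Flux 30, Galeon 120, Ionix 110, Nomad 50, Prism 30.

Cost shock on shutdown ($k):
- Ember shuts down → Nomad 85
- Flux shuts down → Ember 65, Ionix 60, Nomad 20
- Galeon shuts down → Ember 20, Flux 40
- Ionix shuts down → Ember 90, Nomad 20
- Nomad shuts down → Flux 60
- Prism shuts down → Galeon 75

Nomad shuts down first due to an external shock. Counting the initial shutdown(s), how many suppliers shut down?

Round 1 — Nomad shuts down (initial).
  Flux: +60 → 60 ≥ 30
Round 2 — Flux shuts down.
  Ember: +65 → 65 < 120
  Ionix: +60 → 60 < 110
No further shutdowns.

2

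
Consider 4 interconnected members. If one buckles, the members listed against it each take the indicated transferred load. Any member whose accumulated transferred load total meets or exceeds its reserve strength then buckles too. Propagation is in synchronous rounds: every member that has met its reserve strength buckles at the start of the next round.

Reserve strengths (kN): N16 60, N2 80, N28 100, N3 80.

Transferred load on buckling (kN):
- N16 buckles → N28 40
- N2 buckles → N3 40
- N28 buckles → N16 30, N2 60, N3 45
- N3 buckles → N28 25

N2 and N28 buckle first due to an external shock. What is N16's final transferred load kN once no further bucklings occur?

30

Round 1 — N2, N28 buckle (initial).
  N16: +30 → 30 < 60
  N3: +40+45 → 85 ≥ 80
Round 2 — N3 buckles.
No further bucklings.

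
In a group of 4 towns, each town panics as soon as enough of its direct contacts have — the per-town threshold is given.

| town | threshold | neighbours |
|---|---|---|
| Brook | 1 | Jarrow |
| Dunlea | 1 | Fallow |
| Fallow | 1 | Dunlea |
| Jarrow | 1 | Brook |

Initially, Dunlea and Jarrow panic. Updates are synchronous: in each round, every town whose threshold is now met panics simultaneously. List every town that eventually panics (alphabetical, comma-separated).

Brook, Dunlea, Fallow, Jarrow

Round 1 — Dunlea, Jarrow panic (initial).
Round 2 — checking thresholds:
  Brook: 1 of 1 neighbours ≥ 1, panics.
  Fallow: 1 of 1 neighbours ≥ 1, panics.
Round 3 — no new panics; cascade stops.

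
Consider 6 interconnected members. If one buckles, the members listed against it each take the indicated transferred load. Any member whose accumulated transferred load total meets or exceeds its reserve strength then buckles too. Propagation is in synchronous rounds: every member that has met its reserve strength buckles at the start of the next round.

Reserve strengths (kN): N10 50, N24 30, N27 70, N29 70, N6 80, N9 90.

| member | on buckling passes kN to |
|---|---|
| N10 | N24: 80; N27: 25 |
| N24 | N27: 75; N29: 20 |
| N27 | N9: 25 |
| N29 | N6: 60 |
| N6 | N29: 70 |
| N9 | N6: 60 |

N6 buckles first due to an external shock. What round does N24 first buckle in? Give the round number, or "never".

never

Round 1 — N6 buckles (initial).
  N29: +70 → 70 ≥ 70
Round 2 — N29 buckles.
No further bucklings.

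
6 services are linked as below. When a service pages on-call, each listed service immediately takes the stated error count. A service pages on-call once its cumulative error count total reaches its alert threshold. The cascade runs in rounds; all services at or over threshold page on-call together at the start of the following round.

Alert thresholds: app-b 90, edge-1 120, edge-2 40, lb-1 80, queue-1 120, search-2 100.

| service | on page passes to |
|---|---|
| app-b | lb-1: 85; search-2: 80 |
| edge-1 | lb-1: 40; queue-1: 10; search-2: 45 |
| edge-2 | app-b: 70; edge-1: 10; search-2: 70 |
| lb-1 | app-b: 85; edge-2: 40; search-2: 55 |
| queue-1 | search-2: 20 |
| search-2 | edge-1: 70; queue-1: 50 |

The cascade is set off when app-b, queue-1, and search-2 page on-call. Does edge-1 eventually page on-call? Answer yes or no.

no

Round 1 — app-b, queue-1, search-2 page on-call (initial).
  edge-1: +70 → 70 < 120
  lb-1: +85 → 85 ≥ 80
Round 2 — lb-1 pages on-call.
  edge-2: +40 → 40 ≥ 40
Round 3 — edge-2 pages on-call.
  edge-1: +10 → 80 < 120
No further pages.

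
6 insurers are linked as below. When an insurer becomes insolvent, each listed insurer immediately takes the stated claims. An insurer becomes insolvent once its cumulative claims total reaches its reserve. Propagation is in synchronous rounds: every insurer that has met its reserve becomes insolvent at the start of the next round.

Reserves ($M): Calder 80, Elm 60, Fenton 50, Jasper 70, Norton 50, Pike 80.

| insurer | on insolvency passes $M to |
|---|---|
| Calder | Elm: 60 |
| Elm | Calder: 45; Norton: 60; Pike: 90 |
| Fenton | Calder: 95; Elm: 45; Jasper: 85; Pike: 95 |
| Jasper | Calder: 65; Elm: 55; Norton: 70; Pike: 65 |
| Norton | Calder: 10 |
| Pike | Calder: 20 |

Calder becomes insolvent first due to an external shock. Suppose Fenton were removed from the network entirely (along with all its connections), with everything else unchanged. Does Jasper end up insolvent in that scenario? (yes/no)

With Fenton removed:
Round 1 — Calder becomes insolvent (initial).
  Elm: +60 → 60 ≥ 60
Round 2 — Elm becomes insolvent.
  Norton: +60 → 60 ≥ 50
  Pike: +90 → 90 ≥ 80
Round 3 — Norton, Pike become insolvent.
No further insolvencies.

no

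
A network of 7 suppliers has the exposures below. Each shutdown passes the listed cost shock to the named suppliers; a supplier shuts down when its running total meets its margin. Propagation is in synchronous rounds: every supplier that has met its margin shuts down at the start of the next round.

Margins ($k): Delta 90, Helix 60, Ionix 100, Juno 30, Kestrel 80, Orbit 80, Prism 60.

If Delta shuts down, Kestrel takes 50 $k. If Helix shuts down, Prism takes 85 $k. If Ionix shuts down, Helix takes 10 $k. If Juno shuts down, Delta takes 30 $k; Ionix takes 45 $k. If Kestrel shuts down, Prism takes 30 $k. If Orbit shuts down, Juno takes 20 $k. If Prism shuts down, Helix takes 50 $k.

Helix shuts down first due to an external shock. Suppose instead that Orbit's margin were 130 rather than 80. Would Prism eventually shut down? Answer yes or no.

With Orbit's margin at 130:
Round 1 — Helix shuts down (initial).
  Prism: +85 → 85 ≥ 60
Round 2 — Prism shuts down.
No further shutdowns.

yes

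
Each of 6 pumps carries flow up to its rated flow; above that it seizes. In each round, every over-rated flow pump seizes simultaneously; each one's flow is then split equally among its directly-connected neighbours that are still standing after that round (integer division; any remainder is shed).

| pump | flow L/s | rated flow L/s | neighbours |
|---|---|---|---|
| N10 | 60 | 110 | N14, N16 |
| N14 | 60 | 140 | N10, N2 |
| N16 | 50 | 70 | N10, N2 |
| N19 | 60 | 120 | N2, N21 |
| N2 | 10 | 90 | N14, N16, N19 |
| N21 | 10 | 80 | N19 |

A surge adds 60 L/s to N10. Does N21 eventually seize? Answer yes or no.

no

Round 1 — N10 at 120 > 110. N10 seizes.
  N10 sheds 120 L/s to N14, N16: 60 each.
    N14: 60+60 = 120 ≤ 140
    N16: 50+60 = 110 > 70
Round 2 — N16 seizes.
  N16 sheds 110 L/s to N2: 110 each.
    N2: 10+110 = 120 > 90
Round 3 — N2 seizes.
  N2 sheds 120 L/s to N14, N19: 60 each.
    N14: 120+60 = 180 > 140
    N19: 60+60 = 120 ≤ 120
Round 4 — N14 seizes.
  N14 sheds 180 L/s: no online neighbours, lost.
No further seizures.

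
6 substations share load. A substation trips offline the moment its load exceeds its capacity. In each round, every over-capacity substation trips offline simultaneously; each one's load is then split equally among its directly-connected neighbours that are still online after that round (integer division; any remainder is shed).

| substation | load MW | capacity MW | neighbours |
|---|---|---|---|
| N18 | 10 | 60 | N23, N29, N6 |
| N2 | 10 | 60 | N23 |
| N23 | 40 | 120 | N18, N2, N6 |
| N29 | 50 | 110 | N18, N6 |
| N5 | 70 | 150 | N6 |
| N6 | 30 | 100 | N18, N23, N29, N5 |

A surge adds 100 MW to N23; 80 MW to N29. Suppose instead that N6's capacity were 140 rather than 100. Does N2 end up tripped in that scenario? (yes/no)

no

With N6's capacity at 140:
Round 1 — N23 at 140 > 120; N29 at 130 > 110. N23, N29 trip offline.
  N23 sheds 140 MW to N18, N2, N6: 46 each (2 lost).
    N18: 10+46 = 56 ≤ 60
    N2: 10+46 = 56 ≤ 60
    N6: 30+46 = 76 ≤ 140
  N29 sheds 130 MW to N18, N6: 65 each.
    N18: 56+65 = 121 > 60
    N6: 76+65 = 141 > 140
Round 2 — N18, N6 trip offline.
  N18 sheds 121 MW: no online neighbours, lost.
  N6 sheds 141 MW to N5: 141 each.
    N5: 70+141 = 211 > 150
Round 3 — N5 trips offline.
  N5 sheds 211 MW: no online neighbours, lost.
No further trips.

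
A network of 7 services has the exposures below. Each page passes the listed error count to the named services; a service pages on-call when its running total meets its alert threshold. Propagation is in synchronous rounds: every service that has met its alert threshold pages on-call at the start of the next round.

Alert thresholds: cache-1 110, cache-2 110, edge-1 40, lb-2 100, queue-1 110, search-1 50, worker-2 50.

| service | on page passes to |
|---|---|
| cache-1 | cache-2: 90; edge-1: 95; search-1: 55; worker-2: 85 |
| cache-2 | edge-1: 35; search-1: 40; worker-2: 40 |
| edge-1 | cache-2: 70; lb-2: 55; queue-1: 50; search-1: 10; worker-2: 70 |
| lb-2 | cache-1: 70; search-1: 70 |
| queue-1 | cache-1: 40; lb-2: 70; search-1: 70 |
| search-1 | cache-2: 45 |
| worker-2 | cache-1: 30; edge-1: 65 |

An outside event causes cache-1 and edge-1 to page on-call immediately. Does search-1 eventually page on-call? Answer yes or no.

Round 1 — cache-1, edge-1 page on-call (initial).
  cache-2: +90+70 → 160 ≥ 110
  lb-2: +55 → 55 < 100
  queue-1: +50 → 50 < 110
  search-1: +55+10 → 65 ≥ 50
  worker-2: +85+70 → 155 ≥ 50
Round 2 — cache-2, search-1, worker-2 page on-call.
No further pages.

yes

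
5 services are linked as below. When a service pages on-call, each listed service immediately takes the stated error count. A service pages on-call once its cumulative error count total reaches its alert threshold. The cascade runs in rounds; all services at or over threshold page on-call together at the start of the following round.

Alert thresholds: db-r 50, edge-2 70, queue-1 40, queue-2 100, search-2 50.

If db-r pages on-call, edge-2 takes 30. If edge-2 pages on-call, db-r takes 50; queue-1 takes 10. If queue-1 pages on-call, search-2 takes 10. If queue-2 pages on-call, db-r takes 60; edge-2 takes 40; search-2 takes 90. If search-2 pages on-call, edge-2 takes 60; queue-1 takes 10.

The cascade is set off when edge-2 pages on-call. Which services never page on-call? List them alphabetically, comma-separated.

queue-1, queue-2, search-2

Round 1 — edge-2 pages on-call (initial).
  db-r: +50 → 50 ≥ 50
  queue-1: +10 → 10 < 40
Round 2 — db-r pages on-call.
No further pages.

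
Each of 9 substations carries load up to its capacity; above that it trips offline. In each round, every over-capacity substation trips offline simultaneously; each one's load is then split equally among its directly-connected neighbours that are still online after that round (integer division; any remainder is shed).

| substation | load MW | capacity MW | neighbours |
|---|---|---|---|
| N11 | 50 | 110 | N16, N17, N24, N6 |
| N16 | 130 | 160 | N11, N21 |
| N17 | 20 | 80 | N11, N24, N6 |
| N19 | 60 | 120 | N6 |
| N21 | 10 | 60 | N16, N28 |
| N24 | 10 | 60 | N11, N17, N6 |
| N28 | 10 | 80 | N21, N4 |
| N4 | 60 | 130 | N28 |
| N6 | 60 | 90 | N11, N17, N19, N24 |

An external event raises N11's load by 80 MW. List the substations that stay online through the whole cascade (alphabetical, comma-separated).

N19

Round 1 — N11 at 130 > 110. N11 trips offline.
  N11 sheds 130 MW to N16, N17, N24, N6: 32 each (2 lost).
    N16: 130+32 = 162 > 160
    N17: 20+32 = 52 ≤ 80
    N24: 10+32 = 42 ≤ 60
    N6: 60+32 = 92 > 90
Round 2 — N16, N6 trip offline.
  N16 sheds 162 MW to N21: 162 each.
    N21: 10+162 = 172 > 60
  N6 sheds 92 MW to N17, N19, N24: 30 each (2 lost).
    N17: 52+30 = 82 > 80
    N19: 60+30 = 90 ≤ 120
    N24: 42+30 = 72 > 60
Round 3 — N17, N21, N24 trip offline.
  N17 sheds 82 MW: no online neighbours, lost.
  N21 sheds 172 MW to N28: 172 each.
    N28: 10+172 = 182 > 80
  N24 sheds 72 MW: no online neighbours, lost.
Round 4 — N28 trips offline.
  N28 sheds 182 MW to N4: 182 each.
    N4: 60+182 = 242 > 130
Round 5 — N4 trips offline.
  N4 sheds 242 MW: no online neighbours, lost.
No further trips.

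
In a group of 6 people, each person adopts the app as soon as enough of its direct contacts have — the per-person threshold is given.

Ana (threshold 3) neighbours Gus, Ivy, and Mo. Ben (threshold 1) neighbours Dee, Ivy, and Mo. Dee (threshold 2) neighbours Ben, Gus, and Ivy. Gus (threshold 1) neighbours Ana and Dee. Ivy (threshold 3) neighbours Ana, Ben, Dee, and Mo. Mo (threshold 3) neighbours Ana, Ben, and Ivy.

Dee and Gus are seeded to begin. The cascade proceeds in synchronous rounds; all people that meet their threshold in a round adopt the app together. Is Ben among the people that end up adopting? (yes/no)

Round 1 — Dee, Gus adopt the app (initial).
Round 2 — checking thresholds:
  Ana: 1 of 3 neighbours < 3, below threshold.
  Ben: 1 of 3 neighbours ≥ 1, adopts the app.
  Ivy: 1 of 4 neighbours < 3, below threshold.
Round 3 — no new adoptions; cascade stops.

yes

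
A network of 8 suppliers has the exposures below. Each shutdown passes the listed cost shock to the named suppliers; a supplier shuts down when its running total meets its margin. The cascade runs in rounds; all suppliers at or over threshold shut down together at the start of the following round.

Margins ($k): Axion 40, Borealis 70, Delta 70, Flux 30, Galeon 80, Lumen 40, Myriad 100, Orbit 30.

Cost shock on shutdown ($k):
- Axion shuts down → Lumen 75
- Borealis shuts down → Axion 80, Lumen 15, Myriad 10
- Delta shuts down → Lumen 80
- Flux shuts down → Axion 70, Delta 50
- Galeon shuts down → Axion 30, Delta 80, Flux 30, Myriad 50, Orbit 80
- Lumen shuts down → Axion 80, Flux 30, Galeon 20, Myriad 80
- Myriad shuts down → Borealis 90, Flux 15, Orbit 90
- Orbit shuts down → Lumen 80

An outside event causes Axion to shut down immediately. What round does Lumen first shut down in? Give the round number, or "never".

Round 1 — Axion shuts down (initial).
  Lumen: +75 → 75 ≥ 40
Round 2 — Lumen shuts down.
  Flux: +30 → 30 ≥ 30
  Galeon: +20 → 20 < 80
  Myriad: +80 → 80 < 100
Round 3 — Flux shuts down.
  Delta: +50 → 50 < 70
No further shutdowns.

2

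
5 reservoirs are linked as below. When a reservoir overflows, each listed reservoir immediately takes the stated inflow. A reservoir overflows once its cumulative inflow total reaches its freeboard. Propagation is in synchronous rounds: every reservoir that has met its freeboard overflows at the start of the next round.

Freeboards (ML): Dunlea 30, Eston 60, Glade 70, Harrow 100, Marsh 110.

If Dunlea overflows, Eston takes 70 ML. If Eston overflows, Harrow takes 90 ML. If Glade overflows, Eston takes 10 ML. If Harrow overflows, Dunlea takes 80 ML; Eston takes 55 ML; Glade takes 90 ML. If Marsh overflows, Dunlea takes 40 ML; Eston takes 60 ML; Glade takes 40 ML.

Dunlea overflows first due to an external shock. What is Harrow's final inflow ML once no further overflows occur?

90

Round 1 — Dunlea overflows (initial).
  Eston: +70 → 70 ≥ 60
Round 2 — Eston overflows.
  Harrow: +90 → 90 < 100
No further overflows.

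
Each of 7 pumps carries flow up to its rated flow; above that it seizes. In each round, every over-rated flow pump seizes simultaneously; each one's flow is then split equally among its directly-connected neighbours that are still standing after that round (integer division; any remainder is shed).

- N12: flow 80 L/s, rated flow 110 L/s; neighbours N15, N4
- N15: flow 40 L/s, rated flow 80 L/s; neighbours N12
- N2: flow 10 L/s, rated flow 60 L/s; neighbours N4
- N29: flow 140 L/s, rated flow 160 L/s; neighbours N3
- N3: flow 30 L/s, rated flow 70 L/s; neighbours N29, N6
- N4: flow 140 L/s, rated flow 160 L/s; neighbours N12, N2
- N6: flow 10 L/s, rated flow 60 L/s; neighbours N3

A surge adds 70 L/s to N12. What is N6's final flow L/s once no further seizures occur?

10

Round 1 — N12 at 150 > 110. N12 seizes.
  N12 sheds 150 L/s to N15, N4: 75 each.
    N15: 40+75 = 115 > 80
    N4: 140+75 = 215 > 160
Round 2 — N15, N4 seize.
  N15 sheds 115 L/s: no online neighbours, lost.
  N4 sheds 215 L/s to N2: 215 each.
    N2: 10+215 = 225 > 60
Round 3 — N2 seizes.
  N2 sheds 225 L/s: no online neighbours, lost.
No further seizures.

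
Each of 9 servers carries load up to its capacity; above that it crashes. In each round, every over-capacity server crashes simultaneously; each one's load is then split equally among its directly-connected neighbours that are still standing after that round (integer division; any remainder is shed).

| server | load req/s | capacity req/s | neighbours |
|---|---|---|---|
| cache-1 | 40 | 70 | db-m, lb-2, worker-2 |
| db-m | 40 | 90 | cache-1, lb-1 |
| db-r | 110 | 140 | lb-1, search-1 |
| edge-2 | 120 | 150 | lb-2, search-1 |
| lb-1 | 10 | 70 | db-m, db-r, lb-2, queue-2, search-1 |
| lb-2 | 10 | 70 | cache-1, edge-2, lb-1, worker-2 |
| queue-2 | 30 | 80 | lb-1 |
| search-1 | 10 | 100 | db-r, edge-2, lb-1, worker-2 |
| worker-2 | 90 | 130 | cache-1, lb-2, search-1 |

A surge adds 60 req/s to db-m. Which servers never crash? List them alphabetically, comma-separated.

queue-2

Round 1 — db-m at 100 > 90. db-m crashes.
  db-m sheds 100 req/s to cache-1, lb-1: 50 each.
    cache-1: 40+50 = 90 > 70
    lb-1: 10+50 = 60 ≤ 70
Round 2 — cache-1 crashes.
  cache-1 sheds 90 req/s to lb-2, worker-2: 45 each.
    lb-2: 10+45 = 55 ≤ 70
    worker-2: 90+45 = 135 > 130
Round 3 — worker-2 crashes.
  worker-2 sheds 135 req/s to lb-2, search-1: 67 each (1 lost).
    lb-2: 55+67 = 122 > 70
    search-1: 10+67 = 77 ≤ 100
Round 4 — lb-2 crashes.
  lb-2 sheds 122 req/s to edge-2, lb-1: 61 each.
    edge-2: 120+61 = 181 > 150
    lb-1: 60+61 = 121 > 70
Round 5 — edge-2, lb-1 crash.
  edge-2 sheds 181 req/s to search-1: 181 each.
    search-1: 77+181 = 258 > 100
  lb-1 sheds 121 req/s to db-r, queue-2, search-1: 40 each (1 lost).
    db-r: 110+40 = 150 > 140
    queue-2: 30+40 = 70 ≤ 80
    search-1: 258+40 = 298 > 100
Round 6 — db-r, search-1 crash.
  db-r sheds 150 req/s: no online neighbours, lost.
  search-1 sheds 298 req/s: no online neighbours, lost.
No further crashes.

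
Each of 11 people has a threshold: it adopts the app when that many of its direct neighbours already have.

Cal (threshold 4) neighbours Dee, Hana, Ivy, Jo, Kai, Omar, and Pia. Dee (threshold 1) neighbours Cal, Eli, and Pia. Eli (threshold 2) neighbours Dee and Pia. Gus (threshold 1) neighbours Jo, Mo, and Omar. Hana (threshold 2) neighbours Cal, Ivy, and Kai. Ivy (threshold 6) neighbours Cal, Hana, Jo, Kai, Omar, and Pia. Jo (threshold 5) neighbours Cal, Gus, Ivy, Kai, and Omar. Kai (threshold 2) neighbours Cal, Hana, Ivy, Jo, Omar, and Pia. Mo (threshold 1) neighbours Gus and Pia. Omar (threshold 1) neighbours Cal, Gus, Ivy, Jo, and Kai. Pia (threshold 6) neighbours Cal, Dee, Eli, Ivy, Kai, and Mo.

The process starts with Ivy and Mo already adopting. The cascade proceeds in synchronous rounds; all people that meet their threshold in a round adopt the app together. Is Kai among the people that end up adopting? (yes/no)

Round 1 — Ivy, Mo adopt the app (initial).
Round 2 — checking thresholds:
  Cal: 1 of 7 neighbours < 4, not yet.
  Gus: 1 of 3 neighbours ≥ 1, adopts the app.
  Hana: 1 of 3 neighbours < 2, not yet.
  Jo: 1 of 5 neighbours < 5, not yet.
  Kai: 1 of 6 neighbours < 2, not yet.
  Omar: 1 of 5 neighbours ≥ 1, adopts the app.
  Pia: 2 of 6 neighbours < 6, not yet.
Round 3 — checking thresholds:
  Cal: 2 of 7 neighbours < 4, not yet.
  Hana: 1 of 3 neighbours < 2, not yet.
  Jo: 3 of 5 neighbours < 5, not yet.
  Kai: 2 of 6 neighbours ≥ 2, adopts the app.
  Pia: 2 of 6 neighbours < 6, not yet.
Round 4 — checking thresholds:
  Cal: 3 of 7 neighbours < 4, not yet.
  Hana: 2 of 3 neighbours ≥ 2, adopts the app.
  Jo: 4 of 5 neighbours < 5, not yet.
  Pia: 3 of 6 neighbours < 6, not yet.
Round 5 — checking thresholds:
  Cal: 4 of 7 neighbours ≥ 4, adopts the app.
  Jo: 4 of 5 neighbours < 5, not yet.
  Pia: 3 of 6 neighbours < 6, not yet.
Round 6 — checking thresholds:
  Dee: 1 of 3 neighbours ≥ 1, adopts the app.
  Jo: 5 of 5 neighbours ≥ 5, adopts the app.
  Pia: 4 of 6 neighbours < 6, not yet.
Round 7 — no new adoptions; cascade stops.

yes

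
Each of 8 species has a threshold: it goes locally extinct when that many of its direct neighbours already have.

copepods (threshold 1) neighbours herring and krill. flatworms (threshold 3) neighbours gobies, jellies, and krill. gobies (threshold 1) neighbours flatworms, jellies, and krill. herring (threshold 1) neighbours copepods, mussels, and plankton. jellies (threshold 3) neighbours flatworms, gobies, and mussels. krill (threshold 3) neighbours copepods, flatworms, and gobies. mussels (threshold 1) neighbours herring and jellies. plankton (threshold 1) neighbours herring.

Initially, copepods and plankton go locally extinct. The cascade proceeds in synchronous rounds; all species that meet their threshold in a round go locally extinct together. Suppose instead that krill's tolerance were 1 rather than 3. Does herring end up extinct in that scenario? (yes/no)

With krill's tolerance at 1:
Round 1 — copepods, plankton go locally extinct (initial).
Round 2 — checking thresholds:
  herring: 2 of 3 neighbours ≥ 1, goes locally extinct.
  krill: 1 of 3 neighbours ≥ 1, goes locally extinct.
Round 3 — checking thresholds:
  flatworms: 1 of 3 neighbours < 3, holds.
  gobies: 1 of 3 neighbours ≥ 1, goes locally extinct.
  mussels: 1 of 2 neighbours ≥ 1, goes locally extinct.
Round 4 — no new extinctions; cascade stops.

yes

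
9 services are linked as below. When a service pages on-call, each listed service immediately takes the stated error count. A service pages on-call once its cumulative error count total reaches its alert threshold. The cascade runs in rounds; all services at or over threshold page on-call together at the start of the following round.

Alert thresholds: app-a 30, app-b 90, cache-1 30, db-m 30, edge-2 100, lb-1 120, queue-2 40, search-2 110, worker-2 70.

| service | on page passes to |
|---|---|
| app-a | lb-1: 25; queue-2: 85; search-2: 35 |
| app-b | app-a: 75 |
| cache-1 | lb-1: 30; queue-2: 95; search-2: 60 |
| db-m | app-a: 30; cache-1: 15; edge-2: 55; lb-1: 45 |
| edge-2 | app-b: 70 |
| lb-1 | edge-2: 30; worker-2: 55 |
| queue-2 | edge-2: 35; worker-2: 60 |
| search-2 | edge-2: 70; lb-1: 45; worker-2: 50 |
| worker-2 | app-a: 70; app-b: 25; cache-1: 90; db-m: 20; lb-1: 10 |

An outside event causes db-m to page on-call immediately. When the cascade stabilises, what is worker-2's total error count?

Round 1 — db-m pages on-call (initial).
  app-a: +30 → 30 ≥ 30
  cache-1: +15 → 15 < 30
  edge-2: +55 → 55 < 100
  lb-1: +45 → 45 < 120
Round 2 — app-a pages on-call.
  lb-1: +25 → 70 < 120
  queue-2: +85 → 85 ≥ 40
  search-2: +35 → 35 < 110
Round 3 — queue-2 pages on-call.
  edge-2: +35 → 90 < 100
  worker-2: +60 → 60 < 70
No further pages.

60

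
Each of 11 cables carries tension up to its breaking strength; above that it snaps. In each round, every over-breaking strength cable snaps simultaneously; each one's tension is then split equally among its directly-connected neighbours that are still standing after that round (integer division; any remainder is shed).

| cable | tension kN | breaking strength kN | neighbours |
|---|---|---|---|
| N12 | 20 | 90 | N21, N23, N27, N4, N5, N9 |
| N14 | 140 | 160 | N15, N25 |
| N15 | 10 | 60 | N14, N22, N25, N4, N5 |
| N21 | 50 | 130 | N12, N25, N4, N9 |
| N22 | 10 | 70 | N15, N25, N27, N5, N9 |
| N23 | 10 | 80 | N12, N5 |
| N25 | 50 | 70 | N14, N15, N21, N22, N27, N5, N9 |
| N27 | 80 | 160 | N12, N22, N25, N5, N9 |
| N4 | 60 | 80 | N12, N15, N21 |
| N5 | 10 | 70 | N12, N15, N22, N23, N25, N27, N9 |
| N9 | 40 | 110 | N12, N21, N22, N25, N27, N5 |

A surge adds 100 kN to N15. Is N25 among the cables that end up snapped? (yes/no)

yes

Round 1 — N15 at 110 > 60. N15 snaps.
  N15 sheds 110 kN to N14, N22, N25, N4, N5: 22 each.
    N14: 140+22 = 162 > 160
    N22: 10+22 = 32 ≤ 70
    N25: 50+22 = 72 > 70
    N4: 60+22 = 82 > 80
    N5: 10+22 = 32 ≤ 70
Round 2 — N14, N25, N4 snap.
  N14 sheds 162 kN: no online neighbours, lost.
  N25 sheds 72 kN to N21, N22, N27, N5, N9: 14 each (2 lost).
    N21: 50+14 = 64 ≤ 130
    N22: 32+14 = 46 ≤ 70
    N27: 80+14 = 94 ≤ 160
    N5: 32+14 = 46 ≤ 70
    N9: 40+14 = 54 ≤ 110
  N4 sheds 82 kN to N12, N21: 41 each.
    N12: 20+41 = 61 ≤ 90
    N21: 64+41 = 105 ≤ 130
No further breaks.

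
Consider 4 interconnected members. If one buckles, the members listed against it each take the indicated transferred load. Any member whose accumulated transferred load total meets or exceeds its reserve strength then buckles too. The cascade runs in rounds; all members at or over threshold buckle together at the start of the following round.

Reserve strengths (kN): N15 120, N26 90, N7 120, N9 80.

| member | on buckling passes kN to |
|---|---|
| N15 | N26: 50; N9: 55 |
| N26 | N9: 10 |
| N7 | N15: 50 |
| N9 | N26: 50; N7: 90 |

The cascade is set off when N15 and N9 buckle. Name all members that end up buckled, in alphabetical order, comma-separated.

N15, N26, N9

Round 1 — N15, N9 buckle (initial).
  N26: +50+50 → 100 ≥ 90
  N7: +90 → 90 < 120
Round 2 — N26 buckles.
No further bucklings.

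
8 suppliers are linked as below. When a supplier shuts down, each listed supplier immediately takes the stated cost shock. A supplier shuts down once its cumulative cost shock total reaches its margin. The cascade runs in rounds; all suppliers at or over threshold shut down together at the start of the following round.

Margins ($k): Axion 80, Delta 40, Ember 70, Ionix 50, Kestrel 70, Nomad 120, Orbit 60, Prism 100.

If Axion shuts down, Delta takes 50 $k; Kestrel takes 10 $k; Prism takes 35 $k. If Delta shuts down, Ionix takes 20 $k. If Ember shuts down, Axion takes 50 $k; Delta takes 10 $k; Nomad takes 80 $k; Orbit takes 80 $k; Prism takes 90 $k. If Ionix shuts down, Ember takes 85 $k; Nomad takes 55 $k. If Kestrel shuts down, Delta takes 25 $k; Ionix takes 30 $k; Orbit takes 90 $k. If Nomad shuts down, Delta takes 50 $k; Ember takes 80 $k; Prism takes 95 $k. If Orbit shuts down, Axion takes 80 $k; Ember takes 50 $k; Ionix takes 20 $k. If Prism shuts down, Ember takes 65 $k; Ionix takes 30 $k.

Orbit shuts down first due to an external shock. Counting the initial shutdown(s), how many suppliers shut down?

3

Round 1 — Orbit shuts down (initial).
  Axion: +80 → 80 ≥ 80
  Ember: +50 → 50 < 70
  Ionix: +20 → 20 < 50
Round 2 — Axion shuts down.
  Delta: +50 → 50 ≥ 40
  Kestrel: +10 → 10 < 70
  Prism: +35 → 35 < 100
Round 3 — Delta shuts down.
  Ionix: +20 → 40 < 50
No further shutdowns.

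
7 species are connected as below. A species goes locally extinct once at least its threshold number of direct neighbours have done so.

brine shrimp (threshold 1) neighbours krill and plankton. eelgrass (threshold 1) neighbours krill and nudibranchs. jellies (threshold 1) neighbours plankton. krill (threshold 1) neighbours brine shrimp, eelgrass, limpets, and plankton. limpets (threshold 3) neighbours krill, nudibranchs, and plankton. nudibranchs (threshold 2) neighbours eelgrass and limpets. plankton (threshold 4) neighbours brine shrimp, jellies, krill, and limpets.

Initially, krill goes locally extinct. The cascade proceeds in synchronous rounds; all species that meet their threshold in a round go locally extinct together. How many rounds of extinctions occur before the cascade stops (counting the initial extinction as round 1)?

2

Round 1 — krill goes locally extinct (initial).
Round 2 — checking thresholds:
  brine shrimp: 1 of 2 neighbours ≥ 1, goes locally extinct.
  eelgrass: 1 of 2 neighbours ≥ 1, goes locally extinct.
  limpets: 1 of 3 neighbours < 3, below threshold.
  plankton: 1 of 4 neighbours < 4, below threshold.
Round 3 — no new extinctions; cascade stops.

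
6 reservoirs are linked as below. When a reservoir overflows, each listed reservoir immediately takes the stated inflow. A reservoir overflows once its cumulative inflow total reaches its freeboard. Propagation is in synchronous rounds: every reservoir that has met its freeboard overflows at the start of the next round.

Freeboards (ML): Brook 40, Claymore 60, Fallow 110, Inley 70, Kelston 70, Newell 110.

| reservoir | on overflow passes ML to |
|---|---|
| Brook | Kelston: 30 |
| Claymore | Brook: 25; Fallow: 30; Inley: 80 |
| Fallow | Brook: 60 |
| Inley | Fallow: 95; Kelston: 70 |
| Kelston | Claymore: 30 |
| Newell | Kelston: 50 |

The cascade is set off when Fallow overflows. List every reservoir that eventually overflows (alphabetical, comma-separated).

Round 1 — Fallow overflows (initial).
  Brook: +60 → 60 ≥ 40
Round 2 — Brook overflows.
  Kelston: +30 → 30 < 70
No further overflows.

Brook, Fallow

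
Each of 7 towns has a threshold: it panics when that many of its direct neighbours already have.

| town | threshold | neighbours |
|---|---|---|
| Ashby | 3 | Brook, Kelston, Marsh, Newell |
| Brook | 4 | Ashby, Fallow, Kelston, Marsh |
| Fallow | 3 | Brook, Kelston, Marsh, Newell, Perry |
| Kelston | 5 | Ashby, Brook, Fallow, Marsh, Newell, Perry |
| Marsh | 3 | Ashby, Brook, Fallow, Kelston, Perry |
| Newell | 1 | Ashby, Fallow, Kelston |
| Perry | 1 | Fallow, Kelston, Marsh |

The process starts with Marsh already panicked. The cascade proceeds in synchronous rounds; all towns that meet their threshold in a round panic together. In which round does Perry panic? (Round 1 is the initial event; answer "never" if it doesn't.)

2

Round 1 — Marsh panics (initial).
Round 2 — checking thresholds:
  Ashby: 1 of 4 neighbours < 3, not yet.
  Brook: 1 of 4 neighbours < 4, not yet.
  Fallow: 1 of 5 neighbours < 3, not yet.
  Kelston: 1 of 6 neighbours < 5, not yet.
  Perry: 1 of 3 neighbours ≥ 1, panics.
Round 3 — no new panics; cascade stops.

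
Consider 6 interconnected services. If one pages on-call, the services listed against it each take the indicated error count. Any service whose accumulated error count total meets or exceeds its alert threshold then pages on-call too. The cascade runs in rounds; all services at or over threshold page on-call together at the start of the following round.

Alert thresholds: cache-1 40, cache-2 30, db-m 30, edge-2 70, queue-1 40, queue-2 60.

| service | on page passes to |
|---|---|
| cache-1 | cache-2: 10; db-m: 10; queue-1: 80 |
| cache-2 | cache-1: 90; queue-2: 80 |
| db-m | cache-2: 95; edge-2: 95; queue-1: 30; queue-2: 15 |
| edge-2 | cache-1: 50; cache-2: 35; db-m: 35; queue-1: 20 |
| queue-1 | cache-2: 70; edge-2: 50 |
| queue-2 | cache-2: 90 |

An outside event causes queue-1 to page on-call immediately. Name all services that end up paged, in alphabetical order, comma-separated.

cache-1, cache-2, queue-1, queue-2

Round 1 — queue-1 pages on-call (initial).
  cache-2: +70 → 70 ≥ 30
  edge-2: +50 → 50 < 70
Round 2 — cache-2 pages on-call.
  cache-1: +90 → 90 ≥ 40
  queue-2: +80 → 80 ≥ 60
Round 3 — cache-1, queue-2 page on-call.
  db-m: +10 → 10 < 30
No further pages.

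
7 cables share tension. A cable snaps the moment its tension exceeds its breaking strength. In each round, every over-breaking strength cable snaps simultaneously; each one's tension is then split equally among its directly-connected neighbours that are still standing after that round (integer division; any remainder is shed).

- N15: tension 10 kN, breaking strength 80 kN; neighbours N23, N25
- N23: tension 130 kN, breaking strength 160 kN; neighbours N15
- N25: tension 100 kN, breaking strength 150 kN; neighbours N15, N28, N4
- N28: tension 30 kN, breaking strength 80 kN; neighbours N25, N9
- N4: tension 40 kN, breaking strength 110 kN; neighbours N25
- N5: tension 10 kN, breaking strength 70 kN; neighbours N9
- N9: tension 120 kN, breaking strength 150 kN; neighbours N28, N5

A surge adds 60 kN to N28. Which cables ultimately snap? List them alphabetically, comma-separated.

N28, N5, N9

Round 1 — N28 at 90 > 80. N28 snaps.
  N28 sheds 90 kN to N25, N9: 45 each.
    N25: 100+45 = 145 ≤ 150
    N9: 120+45 = 165 > 150
Round 2 — N9 snaps.
  N9 sheds 165 kN to N5: 165 each.
    N5: 10+165 = 175 > 70
Round 3 — N5 snaps.
  N5 sheds 175 kN: no online neighbours, lost.
No further breaks.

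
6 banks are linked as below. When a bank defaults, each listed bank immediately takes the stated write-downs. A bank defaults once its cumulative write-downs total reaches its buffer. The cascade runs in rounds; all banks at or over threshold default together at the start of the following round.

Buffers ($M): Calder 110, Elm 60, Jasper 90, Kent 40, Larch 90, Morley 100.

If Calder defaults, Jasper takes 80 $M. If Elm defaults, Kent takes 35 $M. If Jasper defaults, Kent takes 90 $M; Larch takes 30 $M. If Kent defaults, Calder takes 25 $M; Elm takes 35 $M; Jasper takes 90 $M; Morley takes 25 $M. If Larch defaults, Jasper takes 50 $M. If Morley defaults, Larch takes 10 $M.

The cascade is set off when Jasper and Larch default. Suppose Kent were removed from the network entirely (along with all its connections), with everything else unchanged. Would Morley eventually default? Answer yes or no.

With Kent removed:
Round 1 — Jasper, Larch default (initial).
No further defaults.

no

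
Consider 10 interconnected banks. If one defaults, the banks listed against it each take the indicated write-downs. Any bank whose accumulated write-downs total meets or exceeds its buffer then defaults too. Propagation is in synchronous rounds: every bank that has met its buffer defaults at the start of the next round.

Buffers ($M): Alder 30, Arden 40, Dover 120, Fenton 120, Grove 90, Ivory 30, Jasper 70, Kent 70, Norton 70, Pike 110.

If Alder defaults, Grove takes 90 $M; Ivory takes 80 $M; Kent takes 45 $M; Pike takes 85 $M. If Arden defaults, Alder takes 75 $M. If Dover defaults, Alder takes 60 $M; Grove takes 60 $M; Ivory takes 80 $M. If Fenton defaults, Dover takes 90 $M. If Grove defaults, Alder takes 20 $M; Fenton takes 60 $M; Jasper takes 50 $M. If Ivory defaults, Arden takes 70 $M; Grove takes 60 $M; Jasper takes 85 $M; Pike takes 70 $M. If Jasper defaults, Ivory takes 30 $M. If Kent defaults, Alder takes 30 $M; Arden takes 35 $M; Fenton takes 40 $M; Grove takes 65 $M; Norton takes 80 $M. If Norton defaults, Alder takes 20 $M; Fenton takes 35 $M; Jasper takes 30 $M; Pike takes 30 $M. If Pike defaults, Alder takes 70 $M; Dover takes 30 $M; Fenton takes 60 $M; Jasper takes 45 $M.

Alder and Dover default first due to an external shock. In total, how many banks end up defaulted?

8

Round 1 — Alder, Dover default (initial).
  Grove: +90+60 → 150 ≥ 90
  Ivory: +80+80 → 160 ≥ 30
  Kent: +45 → 45 < 70
  Pike: +85 → 85 < 110
Round 2 — Grove, Ivory default.
  Arden: +70 → 70 ≥ 40
  Fenton: +60 → 60 < 120
  Jasper: +50+85 → 135 ≥ 70
  Pike: +70 → 155 ≥ 110
Round 3 — Arden, Jasper, Pike default.
  Fenton: +60 → 120 ≥ 120
Round 4 — Fenton defaults.
No further defaults.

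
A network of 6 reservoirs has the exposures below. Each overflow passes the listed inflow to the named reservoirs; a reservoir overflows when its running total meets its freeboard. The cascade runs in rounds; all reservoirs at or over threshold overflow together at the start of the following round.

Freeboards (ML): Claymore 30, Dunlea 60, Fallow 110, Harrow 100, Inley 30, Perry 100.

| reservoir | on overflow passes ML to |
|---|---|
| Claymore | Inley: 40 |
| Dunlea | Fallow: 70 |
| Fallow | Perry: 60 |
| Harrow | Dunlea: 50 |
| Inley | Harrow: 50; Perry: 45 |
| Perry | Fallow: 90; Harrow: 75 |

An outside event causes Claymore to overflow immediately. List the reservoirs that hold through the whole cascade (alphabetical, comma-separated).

Dunlea, Fallow, Harrow, Perry

Round 1 — Claymore overflows (initial).
  Inley: +40 → 40 ≥ 30
Round 2 — Inley overflows.
  Harrow: +50 → 50 < 100
  Perry: +45 → 45 < 100
No further overflows.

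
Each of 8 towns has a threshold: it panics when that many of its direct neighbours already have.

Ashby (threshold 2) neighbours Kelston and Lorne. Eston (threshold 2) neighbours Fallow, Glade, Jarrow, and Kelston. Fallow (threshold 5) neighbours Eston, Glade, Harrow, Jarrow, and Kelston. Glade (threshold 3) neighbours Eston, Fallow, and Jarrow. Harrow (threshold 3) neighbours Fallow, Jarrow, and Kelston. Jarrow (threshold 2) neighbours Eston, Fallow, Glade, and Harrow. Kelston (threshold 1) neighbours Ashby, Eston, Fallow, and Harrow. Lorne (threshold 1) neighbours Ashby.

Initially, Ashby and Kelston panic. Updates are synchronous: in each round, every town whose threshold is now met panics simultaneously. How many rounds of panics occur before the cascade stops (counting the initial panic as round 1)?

Round 1 — Ashby, Kelston panic (initial).
Round 2 — checking thresholds:
  Eston: 1 of 4 neighbours < 2, not yet.
  Fallow: 1 of 5 neighbours < 5, not yet.
  Harrow: 1 of 3 neighbours < 3, not yet.
  Lorne: 1 of 1 neighbours ≥ 1, panics.
Round 3 — no new panics; cascade stops.

2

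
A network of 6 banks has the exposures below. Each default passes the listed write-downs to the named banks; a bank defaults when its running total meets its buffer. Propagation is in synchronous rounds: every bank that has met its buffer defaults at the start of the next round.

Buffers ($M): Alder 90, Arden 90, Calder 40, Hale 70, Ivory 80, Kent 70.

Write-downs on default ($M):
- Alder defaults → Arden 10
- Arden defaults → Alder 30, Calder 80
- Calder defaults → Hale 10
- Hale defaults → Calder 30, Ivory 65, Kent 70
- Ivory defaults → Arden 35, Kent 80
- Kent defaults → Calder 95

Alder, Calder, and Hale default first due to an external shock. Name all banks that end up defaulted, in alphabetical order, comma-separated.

Alder, Calder, Hale, Kent

Round 1 — Alder, Calder, Hale default (initial).
  Arden: +10 → 10 < 90
  Ivory: +65 → 65 < 80
  Kent: +70 → 70 ≥ 70
Round 2 — Kent defaults.
No further defaults.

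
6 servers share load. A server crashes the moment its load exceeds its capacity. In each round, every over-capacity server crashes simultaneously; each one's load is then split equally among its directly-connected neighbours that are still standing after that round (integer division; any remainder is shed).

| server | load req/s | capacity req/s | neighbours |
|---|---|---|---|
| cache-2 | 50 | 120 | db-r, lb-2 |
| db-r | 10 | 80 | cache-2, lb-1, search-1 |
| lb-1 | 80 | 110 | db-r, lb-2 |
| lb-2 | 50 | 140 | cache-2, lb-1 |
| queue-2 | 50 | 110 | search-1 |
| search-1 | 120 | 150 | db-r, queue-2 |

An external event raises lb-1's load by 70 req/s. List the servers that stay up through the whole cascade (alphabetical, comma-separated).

cache-2, lb-2

Round 1 — lb-1 at 150 > 110. lb-1 crashes.
  lb-1 sheds 150 req/s to db-r, lb-2: 75 each.
    db-r: 10+75 = 85 > 80
    lb-2: 50+75 = 125 ≤ 140
Round 2 — db-r crashes.
  db-r sheds 85 req/s to cache-2, search-1: 42 each (1 lost).
    cache-2: 50+42 = 92 ≤ 120
    search-1: 120+42 = 162 > 150
Round 3 — search-1 crashes.
  search-1 sheds 162 req/s to queue-2: 162 each.
    queue-2: 50+162 = 212 > 110
Round 4 — queue-2 crashes.
  queue-2 sheds 212 req/s: no online neighbours, lost.
No further crashes.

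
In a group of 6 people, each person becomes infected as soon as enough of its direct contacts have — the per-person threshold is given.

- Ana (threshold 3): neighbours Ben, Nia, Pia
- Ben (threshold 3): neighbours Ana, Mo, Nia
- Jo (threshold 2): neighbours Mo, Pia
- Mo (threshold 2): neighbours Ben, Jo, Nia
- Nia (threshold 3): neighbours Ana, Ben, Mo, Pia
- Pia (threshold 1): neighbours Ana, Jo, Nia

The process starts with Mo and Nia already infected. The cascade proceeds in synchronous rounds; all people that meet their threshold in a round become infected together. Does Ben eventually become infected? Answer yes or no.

Round 1 — Mo, Nia become infected (initial).
Round 2 — checking thresholds:
  Ana: 1 of 3 neighbours < 3, below threshold.
  Ben: 2 of 3 neighbours < 3, below threshold.
  Jo: 1 of 2 neighbours < 2, below threshold.
  Pia: 1 of 3 neighbours ≥ 1, becomes infected.
Round 3 — checking thresholds:
  Ana: 2 of 3 neighbours < 3, below threshold.
  Ben: 2 of 3 neighbours < 3, below threshold.
  Jo: 2 of 2 neighbours ≥ 2, becomes infected.
Round 4 — no new infections; cascade stops.

no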